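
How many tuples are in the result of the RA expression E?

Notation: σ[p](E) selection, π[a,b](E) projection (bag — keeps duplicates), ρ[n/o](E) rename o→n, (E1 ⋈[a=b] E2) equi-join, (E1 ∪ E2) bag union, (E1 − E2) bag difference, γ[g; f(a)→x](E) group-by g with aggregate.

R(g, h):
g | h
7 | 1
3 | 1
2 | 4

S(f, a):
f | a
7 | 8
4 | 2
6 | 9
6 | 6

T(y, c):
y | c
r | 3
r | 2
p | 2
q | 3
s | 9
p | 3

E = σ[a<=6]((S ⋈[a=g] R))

Subexpression sizes:
  S → 4
  R → 3
  (S ⋈[a=g] R) → 1
  σ[a<=6]((S ⋈[a=g] R)) → 1

|E| = 1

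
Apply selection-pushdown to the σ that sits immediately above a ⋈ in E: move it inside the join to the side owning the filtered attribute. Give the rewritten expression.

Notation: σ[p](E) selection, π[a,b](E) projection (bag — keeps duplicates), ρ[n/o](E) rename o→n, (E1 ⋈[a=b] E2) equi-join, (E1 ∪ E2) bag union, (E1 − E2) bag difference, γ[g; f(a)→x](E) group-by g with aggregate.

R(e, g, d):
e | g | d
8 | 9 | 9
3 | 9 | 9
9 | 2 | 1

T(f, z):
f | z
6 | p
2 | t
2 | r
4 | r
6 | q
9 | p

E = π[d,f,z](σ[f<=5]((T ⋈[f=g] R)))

σ filters on f, owned by the left side.
E' = π[d,f,z]((σ[f<=5](T) ⋈[f=g] R))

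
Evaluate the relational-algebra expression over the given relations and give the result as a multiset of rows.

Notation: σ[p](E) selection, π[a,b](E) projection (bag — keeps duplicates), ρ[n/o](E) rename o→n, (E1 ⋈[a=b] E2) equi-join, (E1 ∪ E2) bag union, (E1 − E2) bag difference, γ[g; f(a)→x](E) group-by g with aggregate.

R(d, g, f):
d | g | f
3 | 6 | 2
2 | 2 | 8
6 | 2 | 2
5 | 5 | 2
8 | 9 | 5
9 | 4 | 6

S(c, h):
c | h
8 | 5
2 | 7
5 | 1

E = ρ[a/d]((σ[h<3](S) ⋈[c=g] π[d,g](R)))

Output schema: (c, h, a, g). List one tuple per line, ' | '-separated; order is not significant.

Subexpression sizes:
  S → 3
  σ[h<3](S) → 1
  R → 6
  π[d,g](R) → 6
  (σ[h<3](S) ⋈[c=g] π[d,g](R)) → 1
  ρ[a/d]((σ[h<3](S) ⋈[c=g] π[d,g](R))) → 1

== RESULT ==
c | h | a | g
5 | 1 | 5 | 5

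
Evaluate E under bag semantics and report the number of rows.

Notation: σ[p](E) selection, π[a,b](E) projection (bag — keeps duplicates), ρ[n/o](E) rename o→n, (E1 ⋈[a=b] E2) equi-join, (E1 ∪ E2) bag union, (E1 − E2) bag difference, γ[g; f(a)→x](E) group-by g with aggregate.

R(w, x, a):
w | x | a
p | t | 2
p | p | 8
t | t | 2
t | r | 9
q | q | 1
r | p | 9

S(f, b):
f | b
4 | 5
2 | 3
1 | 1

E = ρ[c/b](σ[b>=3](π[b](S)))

Stepwise |·|:
  S → 3
  π[b](S) → 3
  σ[b>=3](π[b](S)) → 2
  ρ[c/b](σ[b>=3](π[b](S))) → 2

|E| = 2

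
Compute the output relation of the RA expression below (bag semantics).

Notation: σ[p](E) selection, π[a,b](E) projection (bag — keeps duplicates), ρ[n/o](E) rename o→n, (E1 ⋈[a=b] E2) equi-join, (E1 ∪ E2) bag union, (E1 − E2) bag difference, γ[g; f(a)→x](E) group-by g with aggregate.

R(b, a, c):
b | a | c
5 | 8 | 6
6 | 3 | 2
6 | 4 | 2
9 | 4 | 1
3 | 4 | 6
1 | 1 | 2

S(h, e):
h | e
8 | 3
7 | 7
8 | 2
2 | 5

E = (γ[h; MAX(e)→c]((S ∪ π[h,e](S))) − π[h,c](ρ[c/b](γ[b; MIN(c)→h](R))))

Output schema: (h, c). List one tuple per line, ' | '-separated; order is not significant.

Per-node cardinality:
  S → 4
  S → 4
  π[h,e](S) → 4
  (S ∪ π[h,e](S)) → 8
  γ[h; MAX(e)→c]((S ∪ π[h,e](S))) → 3
  R → 6
  γ[b; MIN(c)→h](R) → 5
  ρ[c/b](γ[b; MIN(c)→h](R)) → 5
  π[h,c](ρ[c/b](γ[b; MIN(c)→h](R))) → 5
  (γ[h; MAX(e)→c]((S ∪ π[h,e](S))) − π[h,c](ρ[c/b](γ[b; MIN(c)→h](R)))) → 3

== RESULT ==
h | c
2 | 5
7 | 7
8 | 3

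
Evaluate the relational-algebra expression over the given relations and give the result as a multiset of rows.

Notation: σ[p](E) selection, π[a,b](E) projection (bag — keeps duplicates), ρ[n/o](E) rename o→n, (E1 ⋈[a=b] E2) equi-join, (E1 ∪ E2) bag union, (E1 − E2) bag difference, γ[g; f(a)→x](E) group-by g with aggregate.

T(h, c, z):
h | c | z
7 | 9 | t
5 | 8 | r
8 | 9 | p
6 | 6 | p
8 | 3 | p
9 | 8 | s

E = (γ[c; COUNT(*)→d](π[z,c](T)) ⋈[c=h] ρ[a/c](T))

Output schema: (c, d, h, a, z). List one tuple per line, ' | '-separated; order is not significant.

Row counts bottom-up:
  T → 6
  π[z,c](T) → 6
  γ[c; COUNT(*)→d](π[z,c](T)) → 4
  T → 6
  ρ[a/c](T) → 6
  (γ[c; COUNT(*)→d](π[z,c](T)) ⋈[c=h] ρ[a/c](T)) → 4

== RESULT ==
c | d | h | a | z
6 | 1 | 6 | 6 | p
8 | 2 | 8 | 3 | p
8 | 2 | 8 | 9 | p
9 | 2 | 9 | 8 | s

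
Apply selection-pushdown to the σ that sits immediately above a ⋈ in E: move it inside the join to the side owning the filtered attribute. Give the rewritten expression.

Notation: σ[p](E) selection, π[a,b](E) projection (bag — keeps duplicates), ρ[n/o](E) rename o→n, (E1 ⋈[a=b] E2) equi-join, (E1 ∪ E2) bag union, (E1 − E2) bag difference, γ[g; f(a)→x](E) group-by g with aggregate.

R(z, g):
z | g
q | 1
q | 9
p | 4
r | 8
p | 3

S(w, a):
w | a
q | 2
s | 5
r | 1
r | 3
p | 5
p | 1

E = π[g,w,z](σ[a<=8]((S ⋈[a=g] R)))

σ filters on a, owned by the left side.
E' = π[g,w,z]((σ[a<=8](S) ⋈[a=g] R))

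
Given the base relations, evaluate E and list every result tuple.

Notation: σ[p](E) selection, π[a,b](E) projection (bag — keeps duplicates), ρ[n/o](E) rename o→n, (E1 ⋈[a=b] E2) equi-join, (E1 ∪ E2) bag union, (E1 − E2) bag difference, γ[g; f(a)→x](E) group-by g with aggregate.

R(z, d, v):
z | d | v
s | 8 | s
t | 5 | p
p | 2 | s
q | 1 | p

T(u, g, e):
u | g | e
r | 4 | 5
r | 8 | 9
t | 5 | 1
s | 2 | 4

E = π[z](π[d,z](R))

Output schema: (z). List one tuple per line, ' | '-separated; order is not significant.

Row counts bottom-up:
  R → 4
  π[d,z](R) → 4
  π[z](π[d,z](R)) → 4

== RESULT ==
z
p
q
s
t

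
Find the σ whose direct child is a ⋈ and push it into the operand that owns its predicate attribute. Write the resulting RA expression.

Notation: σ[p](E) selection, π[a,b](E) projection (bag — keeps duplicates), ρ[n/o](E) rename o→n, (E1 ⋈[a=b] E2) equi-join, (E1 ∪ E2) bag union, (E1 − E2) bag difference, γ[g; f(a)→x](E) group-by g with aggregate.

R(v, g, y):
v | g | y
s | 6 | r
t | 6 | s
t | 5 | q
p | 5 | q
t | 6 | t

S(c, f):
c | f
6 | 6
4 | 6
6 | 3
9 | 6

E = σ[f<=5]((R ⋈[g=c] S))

σ filters on f, owned by the right side.
E' = (R ⋈[g=c] σ[f<=5](S))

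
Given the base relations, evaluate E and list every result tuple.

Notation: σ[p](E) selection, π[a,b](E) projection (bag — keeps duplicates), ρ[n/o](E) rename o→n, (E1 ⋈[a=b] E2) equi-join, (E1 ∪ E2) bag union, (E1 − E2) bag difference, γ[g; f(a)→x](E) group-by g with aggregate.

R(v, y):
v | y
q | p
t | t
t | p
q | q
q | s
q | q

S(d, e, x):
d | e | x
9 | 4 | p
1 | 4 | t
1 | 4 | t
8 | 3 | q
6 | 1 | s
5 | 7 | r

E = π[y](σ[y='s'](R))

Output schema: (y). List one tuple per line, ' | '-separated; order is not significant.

Stepwise |·|:
  R → 6
  σ[y='s'](R) → 1
  π[y](σ[y='s'](R)) → 1

== RESULT ==
y
s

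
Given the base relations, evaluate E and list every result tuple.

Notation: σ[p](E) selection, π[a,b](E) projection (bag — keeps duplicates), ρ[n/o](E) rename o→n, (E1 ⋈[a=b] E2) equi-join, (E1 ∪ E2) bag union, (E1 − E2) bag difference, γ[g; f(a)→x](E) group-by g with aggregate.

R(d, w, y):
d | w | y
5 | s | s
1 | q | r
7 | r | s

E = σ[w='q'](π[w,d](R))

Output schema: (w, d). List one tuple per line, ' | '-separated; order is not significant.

Subexpression sizes:
  R → 3
  π[w,d](R) → 3
  σ[w='q'](π[w,d](R)) → 1

== RESULT ==
w | d
q | 1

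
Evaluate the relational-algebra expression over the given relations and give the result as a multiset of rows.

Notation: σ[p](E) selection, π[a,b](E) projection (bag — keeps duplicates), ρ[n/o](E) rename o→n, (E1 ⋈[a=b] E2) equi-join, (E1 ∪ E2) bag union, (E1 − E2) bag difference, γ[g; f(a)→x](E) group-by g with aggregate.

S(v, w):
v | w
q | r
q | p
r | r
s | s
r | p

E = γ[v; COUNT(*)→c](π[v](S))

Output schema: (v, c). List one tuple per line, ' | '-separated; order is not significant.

Per-node cardinality:
  S → 5
  π[v](S) → 5
  γ[v; COUNT(*)→c](π[v](S)) → 3

== RESULT ==
v | c
q | 2
r | 2
s | 1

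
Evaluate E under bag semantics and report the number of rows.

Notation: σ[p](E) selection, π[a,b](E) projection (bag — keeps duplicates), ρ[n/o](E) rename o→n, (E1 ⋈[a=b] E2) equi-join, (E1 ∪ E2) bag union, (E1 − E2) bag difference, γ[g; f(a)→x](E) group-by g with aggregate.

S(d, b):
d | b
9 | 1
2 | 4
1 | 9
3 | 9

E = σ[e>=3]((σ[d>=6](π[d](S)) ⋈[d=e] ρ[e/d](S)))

Stepwise |·|:
  S → 4
  π[d](S) → 4
  σ[d>=6](π[d](S)) → 1
  S → 4
  ρ[e/d](S) → 4
  (σ[d>=6](π[d](S)) ⋈[d=e] ρ[e/d](S)) → 1
  σ[e>=3]((σ[d>=6](π[d](S)) ⋈[d=e] ρ[e/d](S))) → 1

|E| = 1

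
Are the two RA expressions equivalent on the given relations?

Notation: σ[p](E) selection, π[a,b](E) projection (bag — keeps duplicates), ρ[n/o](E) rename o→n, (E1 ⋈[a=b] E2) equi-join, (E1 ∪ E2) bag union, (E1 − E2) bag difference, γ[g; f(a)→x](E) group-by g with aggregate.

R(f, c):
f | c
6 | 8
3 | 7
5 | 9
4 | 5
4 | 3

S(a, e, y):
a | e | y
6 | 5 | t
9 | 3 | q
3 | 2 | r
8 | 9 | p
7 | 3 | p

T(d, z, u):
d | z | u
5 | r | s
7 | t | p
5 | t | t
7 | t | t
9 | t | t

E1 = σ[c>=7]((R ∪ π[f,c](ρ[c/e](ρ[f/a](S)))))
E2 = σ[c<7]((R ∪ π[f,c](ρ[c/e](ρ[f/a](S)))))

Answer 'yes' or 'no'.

E1 row counts bottom-up:
  R → 5
  S → 5
  ρ[f/a](S) → 5
  ρ[c/e](ρ[f/a](S)) → 5
  π[f,c](ρ[c/e](ρ[f/a](S))) → 5
  (R ∪ π[f,c](ρ[c/e](ρ[f/a](S)))) → 10
  σ[c>=7]((R ∪ π[f,c](ρ[c/e](ρ[f/a](S))))) → 4
E2 row counts bottom-up:
  R → 5
  S → 5
  ρ[f/a](S) → 5
  ρ[c/e](ρ[f/a](S)) → 5
  π[f,c](ρ[c/e](ρ[f/a](S))) → 5
  (R ∪ π[f,c](ρ[c/e](ρ[f/a](S)))) → 10
  σ[c<7]((R ∪ π[f,c](ρ[c/e](ρ[f/a](S))))) → 6

E1 result:
f | c
3 | 7
5 | 9
6 | 8
8 | 9
E2 result:
f | c
3 | 2
4 | 3
4 | 5
6 | 5
7 | 3
9 | 3
Witness: (6, 5) appears 0× in E1 but 1× in E2.

no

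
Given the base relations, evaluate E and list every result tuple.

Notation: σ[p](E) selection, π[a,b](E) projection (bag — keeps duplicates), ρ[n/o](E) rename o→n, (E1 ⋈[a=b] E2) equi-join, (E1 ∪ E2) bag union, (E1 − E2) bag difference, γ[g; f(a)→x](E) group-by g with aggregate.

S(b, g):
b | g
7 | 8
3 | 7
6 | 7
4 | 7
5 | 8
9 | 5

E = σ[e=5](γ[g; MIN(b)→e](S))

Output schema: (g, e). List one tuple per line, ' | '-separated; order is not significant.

Per-node cardinality:
  S → 6
  γ[g; MIN(b)→e](S) → 3
  σ[e=5](γ[g; MIN(b)→e](S)) → 1

== RESULT ==
g | e
8 | 5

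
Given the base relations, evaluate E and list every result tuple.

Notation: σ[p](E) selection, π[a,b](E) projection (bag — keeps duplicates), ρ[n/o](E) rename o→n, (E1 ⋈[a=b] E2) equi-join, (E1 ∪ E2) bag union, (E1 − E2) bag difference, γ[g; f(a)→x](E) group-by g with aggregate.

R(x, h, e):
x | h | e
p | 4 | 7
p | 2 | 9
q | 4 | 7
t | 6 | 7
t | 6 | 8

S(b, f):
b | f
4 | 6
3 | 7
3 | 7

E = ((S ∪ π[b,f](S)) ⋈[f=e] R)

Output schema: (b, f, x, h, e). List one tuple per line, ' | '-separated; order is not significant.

Row counts bottom-up:
  S → 3
  S → 3
  π[b,f](S) → 3
  (S ∪ π[b,f](S)) → 6
  R → 5
  ((S ∪ π[b,f](S)) ⋈[f=e] R) → 12

== RESULT ==
b | f | x | h | e
3 | 7 | p | 4 | 7
3 | 7 | p | 4 | 7
3 | 7 | p | 4 | 7
3 | 7 | p | 4 | 7
3 | 7 | q | 4 | 7
3 | 7 | q | 4 | 7
3 | 7 | q | 4 | 7
3 | 7 | q | 4 | 7
3 | 7 | t | 6 | 7
3 | 7 | t | 6 | 7
3 | 7 | t | 6 | 7
3 | 7 | t | 6 | 7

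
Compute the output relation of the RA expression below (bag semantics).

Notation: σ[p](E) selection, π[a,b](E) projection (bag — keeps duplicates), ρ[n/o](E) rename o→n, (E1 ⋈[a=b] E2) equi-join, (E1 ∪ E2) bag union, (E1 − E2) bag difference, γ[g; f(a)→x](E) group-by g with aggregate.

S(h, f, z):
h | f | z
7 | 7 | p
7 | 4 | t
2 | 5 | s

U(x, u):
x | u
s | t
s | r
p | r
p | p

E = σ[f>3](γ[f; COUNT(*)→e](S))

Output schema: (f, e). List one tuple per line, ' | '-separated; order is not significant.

Stepwise |·|:
  S → 3
  γ[f; COUNT(*)→e](S) → 3
  σ[f>3](γ[f; COUNT(*)→e](S)) → 3

== RESULT ==
f | e
4 | 1
5 | 1
7 | 1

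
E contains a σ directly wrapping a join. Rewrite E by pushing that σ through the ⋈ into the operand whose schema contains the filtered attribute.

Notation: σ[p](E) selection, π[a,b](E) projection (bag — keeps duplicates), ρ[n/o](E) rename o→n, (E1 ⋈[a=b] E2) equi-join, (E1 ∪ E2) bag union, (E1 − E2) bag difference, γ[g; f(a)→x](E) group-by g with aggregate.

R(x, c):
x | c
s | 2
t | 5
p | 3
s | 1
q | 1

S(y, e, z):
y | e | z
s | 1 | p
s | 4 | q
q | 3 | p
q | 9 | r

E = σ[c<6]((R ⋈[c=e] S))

σ filters on c, owned by the left side.
E' = (σ[c<6](R) ⋈[c=e] S)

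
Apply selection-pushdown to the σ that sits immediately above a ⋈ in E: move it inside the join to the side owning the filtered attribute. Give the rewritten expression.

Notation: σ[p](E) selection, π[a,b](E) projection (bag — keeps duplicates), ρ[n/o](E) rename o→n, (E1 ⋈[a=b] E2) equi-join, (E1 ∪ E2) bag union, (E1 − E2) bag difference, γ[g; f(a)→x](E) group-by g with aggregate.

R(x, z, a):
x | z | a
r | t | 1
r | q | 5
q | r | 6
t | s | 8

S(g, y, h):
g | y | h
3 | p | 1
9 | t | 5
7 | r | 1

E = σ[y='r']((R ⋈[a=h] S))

σ filters on y, owned by the right side.
E' = (R ⋈[a=h] σ[y='r'](S))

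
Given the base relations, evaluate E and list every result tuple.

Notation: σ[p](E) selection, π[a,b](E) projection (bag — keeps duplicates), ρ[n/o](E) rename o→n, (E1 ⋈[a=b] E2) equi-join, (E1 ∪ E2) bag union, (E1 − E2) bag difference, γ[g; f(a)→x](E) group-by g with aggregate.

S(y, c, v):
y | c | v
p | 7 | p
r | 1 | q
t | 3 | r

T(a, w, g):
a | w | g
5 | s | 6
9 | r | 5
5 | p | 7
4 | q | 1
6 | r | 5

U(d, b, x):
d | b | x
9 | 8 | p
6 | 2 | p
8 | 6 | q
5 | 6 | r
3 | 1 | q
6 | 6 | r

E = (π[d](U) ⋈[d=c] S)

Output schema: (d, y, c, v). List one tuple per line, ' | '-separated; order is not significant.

Stepwise |·|:
  U → 6
  π[d](U) → 6
  S → 3
  (π[d](U) ⋈[d=c] S) → 1

== RESULT ==
d | y | c | v
3 | t | 3 | r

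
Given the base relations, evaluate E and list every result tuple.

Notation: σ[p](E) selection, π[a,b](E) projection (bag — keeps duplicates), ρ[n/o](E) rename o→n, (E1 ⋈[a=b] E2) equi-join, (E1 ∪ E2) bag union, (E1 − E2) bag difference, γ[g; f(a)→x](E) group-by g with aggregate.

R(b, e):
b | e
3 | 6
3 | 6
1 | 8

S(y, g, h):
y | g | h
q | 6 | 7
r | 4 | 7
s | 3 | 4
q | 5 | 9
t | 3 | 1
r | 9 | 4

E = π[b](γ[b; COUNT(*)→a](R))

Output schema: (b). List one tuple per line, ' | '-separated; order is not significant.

Per-node cardinality:
  R → 3
  γ[b; COUNT(*)→a](R) → 2
  π[b](γ[b; COUNT(*)→a](R)) → 2

== RESULT ==
b
1
3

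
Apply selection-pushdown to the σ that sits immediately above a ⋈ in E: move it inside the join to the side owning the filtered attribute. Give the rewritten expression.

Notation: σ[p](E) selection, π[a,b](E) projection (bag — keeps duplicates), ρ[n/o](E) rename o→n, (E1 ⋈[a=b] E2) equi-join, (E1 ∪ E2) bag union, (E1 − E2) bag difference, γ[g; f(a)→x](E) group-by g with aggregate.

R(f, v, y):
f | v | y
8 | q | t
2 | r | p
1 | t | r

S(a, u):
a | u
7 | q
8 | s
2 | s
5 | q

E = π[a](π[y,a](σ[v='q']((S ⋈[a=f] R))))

σ filters on v, owned by the right side.
E' = π[a](π[y,a]((S ⋈[a=f] σ[v='q'](R))))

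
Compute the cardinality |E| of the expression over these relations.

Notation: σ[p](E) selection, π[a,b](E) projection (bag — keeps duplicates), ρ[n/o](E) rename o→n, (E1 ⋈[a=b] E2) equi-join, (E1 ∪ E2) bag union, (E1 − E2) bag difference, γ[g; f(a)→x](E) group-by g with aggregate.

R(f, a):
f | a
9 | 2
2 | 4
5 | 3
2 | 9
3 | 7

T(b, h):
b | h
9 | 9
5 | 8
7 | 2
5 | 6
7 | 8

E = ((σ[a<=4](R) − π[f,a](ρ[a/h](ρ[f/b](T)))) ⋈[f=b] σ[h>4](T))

Stepwise |·|:
  R → 5
  σ[a<=4](R) → 3
  T → 5
  ρ[f/b](T) → 5
  ρ[a/h](ρ[f/b](T)) → 5
  π[f,a](ρ[a/h](ρ[f/b](T))) → 5
  (σ[a<=4](R) − π[f,a](ρ[a/h](ρ[f/b](T)))) → 3
  T → 5
  σ[h>4](T) → 4
  ((σ[a<=4](R) − π[f,a](ρ[a/h](ρ[f/b](T)))) ⋈[f=b] σ[h>4](T)) → 3

|E| = 3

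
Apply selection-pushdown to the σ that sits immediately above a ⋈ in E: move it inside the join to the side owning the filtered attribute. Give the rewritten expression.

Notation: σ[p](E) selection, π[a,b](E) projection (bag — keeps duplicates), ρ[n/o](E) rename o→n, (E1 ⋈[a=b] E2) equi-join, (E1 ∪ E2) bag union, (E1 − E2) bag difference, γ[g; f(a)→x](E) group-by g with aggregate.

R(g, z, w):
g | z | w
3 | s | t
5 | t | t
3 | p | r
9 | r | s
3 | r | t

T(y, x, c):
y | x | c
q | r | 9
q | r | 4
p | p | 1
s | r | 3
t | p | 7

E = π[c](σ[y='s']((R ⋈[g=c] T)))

σ filters on y, owned by the right side.
E' = π[c]((R ⋈[g=c] σ[y='s'](T)))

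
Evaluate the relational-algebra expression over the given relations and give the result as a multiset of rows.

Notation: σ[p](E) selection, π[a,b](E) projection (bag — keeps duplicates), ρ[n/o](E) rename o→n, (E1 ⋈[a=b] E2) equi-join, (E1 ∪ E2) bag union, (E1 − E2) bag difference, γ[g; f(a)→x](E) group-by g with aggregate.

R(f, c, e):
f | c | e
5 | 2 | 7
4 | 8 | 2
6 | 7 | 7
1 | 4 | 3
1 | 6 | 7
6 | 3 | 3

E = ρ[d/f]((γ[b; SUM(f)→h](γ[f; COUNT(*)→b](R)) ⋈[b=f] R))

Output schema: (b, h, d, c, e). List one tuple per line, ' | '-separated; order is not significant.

Per-node cardinality:
  R → 6
  γ[f; COUNT(*)→b](R) → 4
  γ[b; SUM(f)→h](γ[f; COUNT(*)→b](R)) → 2
  R → 6
  (γ[b; SUM(f)→h](γ[f; COUNT(*)→b](R)) ⋈[b=f] R) → 2
  ρ[d/f]((γ[b; SUM(f)→h](γ[f; COUNT(*)→b](R)) ⋈[b=f] R)) → 2

== RESULT ==
b | h | d | c | e
1 | 9 | 1 | 4 | 3
1 | 9 | 1 | 6 | 7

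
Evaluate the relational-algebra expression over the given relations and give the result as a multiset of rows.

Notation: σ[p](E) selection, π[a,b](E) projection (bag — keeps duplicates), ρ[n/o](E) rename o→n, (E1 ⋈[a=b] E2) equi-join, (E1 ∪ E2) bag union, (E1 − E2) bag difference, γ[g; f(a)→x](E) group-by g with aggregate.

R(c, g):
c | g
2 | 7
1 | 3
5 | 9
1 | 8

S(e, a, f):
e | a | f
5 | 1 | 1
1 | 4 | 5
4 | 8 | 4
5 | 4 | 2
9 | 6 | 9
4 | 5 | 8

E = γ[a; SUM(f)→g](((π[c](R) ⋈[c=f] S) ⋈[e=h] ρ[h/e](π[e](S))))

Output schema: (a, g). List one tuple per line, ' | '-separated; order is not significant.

Row counts bottom-up:
  R → 4
  π[c](R) → 4
  S → 6
  (π[c](R) ⋈[c=f] S) → 4
  S → 6
  π[e](S) → 6
  ρ[h/e](π[e](S)) → 6
  ((π[c](R) ⋈[c=f] S) ⋈[e=h] ρ[h/e](π[e](S))) → 7
  γ[a; SUM(f)→g](((π[c](R) ⋈[c=f] S) ⋈[e=h] ρ[h/e](π[e](S)))) → 2

== RESULT ==
a | g
1 | 4
4 | 9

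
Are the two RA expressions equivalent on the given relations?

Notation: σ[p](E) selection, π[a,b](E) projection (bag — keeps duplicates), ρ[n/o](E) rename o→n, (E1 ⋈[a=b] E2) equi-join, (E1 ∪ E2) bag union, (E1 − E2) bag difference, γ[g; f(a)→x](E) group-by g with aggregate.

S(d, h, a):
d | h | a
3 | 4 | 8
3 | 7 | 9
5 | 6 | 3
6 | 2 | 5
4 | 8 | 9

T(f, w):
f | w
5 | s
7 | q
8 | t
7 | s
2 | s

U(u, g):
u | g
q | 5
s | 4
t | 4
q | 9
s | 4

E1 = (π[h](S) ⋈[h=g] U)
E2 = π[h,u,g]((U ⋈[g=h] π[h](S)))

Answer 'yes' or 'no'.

E1 row counts bottom-up:
  S → 5
  π[h](S) → 5
  U → 5
  (π[h](S) ⋈[h=g] U) → 3
E2 row counts bottom-up:
  U → 5
  S → 5
  π[h](S) → 5
  (U ⋈[g=h] π[h](S)) → 3
  π[h,u,g]((U ⋈[g=h] π[h](S))) → 3

E1 and E2 produce the same multiset:
h | u | g
4 | s | 4
4 | s | 4
4 | t | 4

yes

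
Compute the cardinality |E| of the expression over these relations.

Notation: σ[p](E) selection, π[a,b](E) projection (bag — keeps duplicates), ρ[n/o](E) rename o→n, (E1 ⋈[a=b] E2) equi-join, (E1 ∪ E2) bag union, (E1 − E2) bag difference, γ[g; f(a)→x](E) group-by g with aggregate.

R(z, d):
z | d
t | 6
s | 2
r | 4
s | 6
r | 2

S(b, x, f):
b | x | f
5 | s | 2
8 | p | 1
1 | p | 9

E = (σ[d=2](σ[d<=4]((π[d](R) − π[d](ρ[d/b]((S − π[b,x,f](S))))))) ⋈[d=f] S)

Stepwise |·|:
  R → 5
  π[d](R) → 5
  S → 3
  S → 3
  π[b,x,f](S) → 3
  (S − π[b,x,f](S)) → 0
  ρ[d/b]((S − π[b,x,f](S))) → 0
  π[d](ρ[d/b]((S − π[b,x,f](S)))) → 0
  (π[d](R) − π[d](ρ[d/b]((S − π[b,x,f](S))))) → 5
  σ[d<=4]((π[d](R) − π[d](ρ[d/b]((S − π[b,x,f](S)))))) → 3
  σ[d=2](σ[d<=4]((π[d](R) − π[d](ρ[d/b]((S − π[b,x,f](S))))))) → 2
  S → 3
  (σ[d=2](σ[d<=4]((π[d](R) − π[d](ρ[d/b]((S − π[b,x,f](S))))))) ⋈[d=f] S) → 2

|E| = 2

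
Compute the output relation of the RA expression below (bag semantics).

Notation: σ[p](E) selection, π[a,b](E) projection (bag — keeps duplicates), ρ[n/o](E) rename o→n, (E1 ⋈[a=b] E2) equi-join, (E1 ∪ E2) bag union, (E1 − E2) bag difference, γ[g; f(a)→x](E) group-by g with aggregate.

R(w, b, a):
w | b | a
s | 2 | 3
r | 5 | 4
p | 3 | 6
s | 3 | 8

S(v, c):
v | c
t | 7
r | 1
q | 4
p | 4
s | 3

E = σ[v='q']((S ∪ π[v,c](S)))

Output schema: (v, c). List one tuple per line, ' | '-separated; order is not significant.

Row counts bottom-up:
  S → 5
  S → 5
  π[v,c](S) → 5
  (S ∪ π[v,c](S)) → 10
  σ[v='q']((S ∪ π[v,c](S))) → 2

== RESULT ==
v | c
q | 4
q | 4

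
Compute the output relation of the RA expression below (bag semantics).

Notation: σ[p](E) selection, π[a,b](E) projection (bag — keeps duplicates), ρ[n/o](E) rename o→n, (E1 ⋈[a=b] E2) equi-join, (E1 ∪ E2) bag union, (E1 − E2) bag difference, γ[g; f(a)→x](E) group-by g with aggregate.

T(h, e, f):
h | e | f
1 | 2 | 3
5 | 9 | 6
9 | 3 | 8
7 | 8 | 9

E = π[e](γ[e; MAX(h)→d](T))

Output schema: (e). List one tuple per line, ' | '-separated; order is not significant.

Stepwise |·|:
  T → 4
  γ[e; MAX(h)→d](T) → 4
  π[e](γ[e; MAX(h)→d](T)) → 4

== RESULT ==
e
2
3
8
9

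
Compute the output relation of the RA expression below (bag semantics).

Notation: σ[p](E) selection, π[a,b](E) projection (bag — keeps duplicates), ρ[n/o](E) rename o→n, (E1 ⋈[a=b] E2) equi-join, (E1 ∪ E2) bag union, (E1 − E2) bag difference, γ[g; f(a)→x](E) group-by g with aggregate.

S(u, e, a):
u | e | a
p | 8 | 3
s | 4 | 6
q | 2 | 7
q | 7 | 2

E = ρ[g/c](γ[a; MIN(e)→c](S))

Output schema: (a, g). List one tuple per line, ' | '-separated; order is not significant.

Per-node cardinality:
  S → 4
  γ[a; MIN(e)→c](S) → 4
  ρ[g/c](γ[a; MIN(e)→c](S)) → 4

== RESULT ==
a | g
2 | 7
3 | 8
6 | 4
7 | 2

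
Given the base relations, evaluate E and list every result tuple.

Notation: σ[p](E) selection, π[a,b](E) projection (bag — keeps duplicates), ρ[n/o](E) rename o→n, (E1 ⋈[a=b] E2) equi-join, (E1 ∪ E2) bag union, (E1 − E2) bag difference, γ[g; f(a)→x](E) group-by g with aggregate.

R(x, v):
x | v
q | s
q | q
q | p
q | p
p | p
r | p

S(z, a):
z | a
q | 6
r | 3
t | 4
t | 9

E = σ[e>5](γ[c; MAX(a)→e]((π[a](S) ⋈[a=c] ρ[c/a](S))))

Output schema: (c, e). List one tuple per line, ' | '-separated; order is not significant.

Row counts bottom-up:
  S → 4
  π[a](S) → 4
  S → 4
  ρ[c/a](S) → 4
  (π[a](S) ⋈[a=c] ρ[c/a](S)) → 4
  γ[c; MAX(a)→e]((π[a](S) ⋈[a=c] ρ[c/a](S))) → 4
  σ[e>5](γ[c; MAX(a)→e]((π[a](S) ⋈[a=c] ρ[c/a](S)))) → 2

== RESULT ==
c | e
6 | 6
9 | 9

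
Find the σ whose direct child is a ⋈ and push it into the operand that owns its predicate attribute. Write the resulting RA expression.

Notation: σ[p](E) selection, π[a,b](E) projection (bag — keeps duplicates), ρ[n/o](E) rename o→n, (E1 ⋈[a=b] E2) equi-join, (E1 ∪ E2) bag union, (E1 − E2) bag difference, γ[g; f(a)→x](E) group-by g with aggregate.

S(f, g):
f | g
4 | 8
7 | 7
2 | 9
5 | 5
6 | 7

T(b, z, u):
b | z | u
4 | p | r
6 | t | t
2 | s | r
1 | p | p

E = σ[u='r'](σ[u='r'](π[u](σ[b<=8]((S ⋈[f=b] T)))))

σ filters on b, owned by the right side.
E' = σ[u='r'](σ[u='r'](π[u]((S ⋈[f=b] σ[b<=8](T)))))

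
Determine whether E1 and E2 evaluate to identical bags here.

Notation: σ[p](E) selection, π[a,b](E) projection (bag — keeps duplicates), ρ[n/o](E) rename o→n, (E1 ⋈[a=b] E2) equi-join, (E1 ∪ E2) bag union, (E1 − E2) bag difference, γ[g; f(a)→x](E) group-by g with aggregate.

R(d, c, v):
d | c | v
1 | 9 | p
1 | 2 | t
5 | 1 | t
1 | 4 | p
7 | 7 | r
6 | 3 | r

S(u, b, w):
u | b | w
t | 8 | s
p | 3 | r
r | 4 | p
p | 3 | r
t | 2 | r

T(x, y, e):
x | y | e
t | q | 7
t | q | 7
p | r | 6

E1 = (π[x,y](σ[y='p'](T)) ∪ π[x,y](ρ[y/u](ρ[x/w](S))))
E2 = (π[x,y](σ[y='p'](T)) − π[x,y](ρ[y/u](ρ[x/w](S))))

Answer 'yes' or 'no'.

E1 stepwise |·|:
  T → 3
  σ[y='p'](T) → 0
  π[x,y](σ[y='p'](T)) → 0
  S → 5
  ρ[x/w](S) → 5
  ρ[y/u](ρ[x/w](S)) → 5
  π[x,y](ρ[y/u](ρ[x/w](S))) → 5
  (π[x,y](σ[y='p'](T)) ∪ π[x,y](ρ[y/u](ρ[x/w](S)))) → 5
E2 stepwise |·|:
  T → 3
  σ[y='p'](T) → 0
  π[x,y](σ[y='p'](T)) → 0
  S → 5
  ρ[x/w](S) → 5
  ρ[y/u](ρ[x/w](S)) → 5
  π[x,y](ρ[y/u](ρ[x/w](S))) → 5
  (π[x,y](σ[y='p'](T)) − π[x,y](ρ[y/u](ρ[x/w](S)))) → 0

E1 result:
x | y
p | r
r | p
r | p
r | t
s | t
E2 result:
x | y
(0 rows)
Witness: ('r', 'p') appears 2× in E1 but 0× in E2.

no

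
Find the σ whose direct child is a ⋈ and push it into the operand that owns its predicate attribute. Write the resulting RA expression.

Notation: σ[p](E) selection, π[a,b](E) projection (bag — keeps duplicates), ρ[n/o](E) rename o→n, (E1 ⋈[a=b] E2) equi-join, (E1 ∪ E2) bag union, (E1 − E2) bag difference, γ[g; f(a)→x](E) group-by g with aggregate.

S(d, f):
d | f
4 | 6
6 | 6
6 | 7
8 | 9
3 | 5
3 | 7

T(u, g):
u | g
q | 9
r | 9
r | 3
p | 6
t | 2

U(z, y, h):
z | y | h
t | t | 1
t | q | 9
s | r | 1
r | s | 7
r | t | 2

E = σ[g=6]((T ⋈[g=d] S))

σ filters on g, owned by the left side.
E' = (σ[g=6](T) ⋈[g=d] S)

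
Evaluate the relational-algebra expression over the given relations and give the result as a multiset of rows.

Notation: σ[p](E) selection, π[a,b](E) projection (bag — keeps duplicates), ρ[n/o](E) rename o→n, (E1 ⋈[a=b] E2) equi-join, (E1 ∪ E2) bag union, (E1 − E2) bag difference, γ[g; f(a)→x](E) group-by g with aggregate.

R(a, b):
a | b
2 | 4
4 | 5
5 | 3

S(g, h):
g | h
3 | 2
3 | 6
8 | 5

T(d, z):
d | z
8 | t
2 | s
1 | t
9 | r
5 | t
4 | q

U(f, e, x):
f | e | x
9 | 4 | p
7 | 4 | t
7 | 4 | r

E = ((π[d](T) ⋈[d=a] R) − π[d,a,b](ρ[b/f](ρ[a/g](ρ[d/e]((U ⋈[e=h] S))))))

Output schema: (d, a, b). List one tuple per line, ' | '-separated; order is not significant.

Stepwise |·|:
  T → 6
  π[d](T) → 6
  R → 3
  (π[d](T) ⋈[d=a] R) → 3
  U → 3
  S → 3
  (U ⋈[e=h] S) → 0
  ρ[d/e]((U ⋈[e=h] S)) → 0
  ρ[a/g](ρ[d/e]((U ⋈[e=h] S))) → 0
  ρ[b/f](ρ[a/g](ρ[d/e]((U ⋈[e=h] S)))) → 0
  π[d,a,b](ρ[b/f](ρ[a/g](ρ[d/e]((U ⋈[e=h] S))))) → 0
  ((π[d](T) ⋈[d=a] R) − π[d,a,b](ρ[b/f](ρ[a/g](ρ[d/e]((U ⋈[e=h] S)))))) → 3

== RESULT ==
d | a | b
2 | 2 | 4
4 | 4 | 5
5 | 5 | 3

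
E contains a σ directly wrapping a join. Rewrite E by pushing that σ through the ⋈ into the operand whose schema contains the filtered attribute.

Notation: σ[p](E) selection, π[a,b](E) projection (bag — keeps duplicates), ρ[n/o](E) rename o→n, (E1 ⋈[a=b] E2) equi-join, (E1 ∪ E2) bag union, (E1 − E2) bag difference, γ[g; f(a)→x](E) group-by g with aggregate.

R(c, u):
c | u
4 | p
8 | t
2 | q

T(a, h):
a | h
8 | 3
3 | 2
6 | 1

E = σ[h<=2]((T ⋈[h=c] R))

σ filters on h, owned by the left side.
E' = (σ[h<=2](T) ⋈[h=c] R)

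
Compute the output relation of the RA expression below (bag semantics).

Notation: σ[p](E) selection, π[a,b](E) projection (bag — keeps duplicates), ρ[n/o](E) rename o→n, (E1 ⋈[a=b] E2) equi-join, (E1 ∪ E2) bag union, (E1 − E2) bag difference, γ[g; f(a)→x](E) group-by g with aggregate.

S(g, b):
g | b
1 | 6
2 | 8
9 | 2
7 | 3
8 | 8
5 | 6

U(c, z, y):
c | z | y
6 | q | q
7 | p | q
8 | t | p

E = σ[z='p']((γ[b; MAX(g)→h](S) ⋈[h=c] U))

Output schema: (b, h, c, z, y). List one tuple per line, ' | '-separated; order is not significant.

Stepwise |·|:
  S → 6
  γ[b; MAX(g)→h](S) → 4
  U → 3
  (γ[b; MAX(g)→h](S) ⋈[h=c] U) → 2
  σ[z='p']((γ[b; MAX(g)→h](S) ⋈[h=c] U)) → 1

== RESULT ==
b | h | c | z | y
3 | 7 | 7 | p | q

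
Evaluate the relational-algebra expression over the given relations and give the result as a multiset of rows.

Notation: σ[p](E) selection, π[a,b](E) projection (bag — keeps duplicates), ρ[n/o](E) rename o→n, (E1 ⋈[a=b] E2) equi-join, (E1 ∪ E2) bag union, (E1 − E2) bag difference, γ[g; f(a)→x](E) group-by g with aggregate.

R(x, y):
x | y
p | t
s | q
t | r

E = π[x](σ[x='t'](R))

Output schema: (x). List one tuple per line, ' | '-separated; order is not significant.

Subexpression sizes:
  R → 3
  σ[x='t'](R) → 1
  π[x](σ[x='t'](R)) → 1

== RESULT ==
x
t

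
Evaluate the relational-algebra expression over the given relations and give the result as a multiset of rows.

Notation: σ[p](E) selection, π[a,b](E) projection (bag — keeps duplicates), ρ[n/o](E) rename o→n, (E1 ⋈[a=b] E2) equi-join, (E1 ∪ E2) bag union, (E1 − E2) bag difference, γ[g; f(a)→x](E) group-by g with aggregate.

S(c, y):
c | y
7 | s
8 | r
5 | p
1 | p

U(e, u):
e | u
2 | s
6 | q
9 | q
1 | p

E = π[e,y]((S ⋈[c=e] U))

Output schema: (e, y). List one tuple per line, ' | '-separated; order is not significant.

Row counts bottom-up:
  S → 4
  U → 4
  (S ⋈[c=e] U) → 1
  π[e,y]((S ⋈[c=e] U)) → 1

== RESULT ==
e | y
1 | p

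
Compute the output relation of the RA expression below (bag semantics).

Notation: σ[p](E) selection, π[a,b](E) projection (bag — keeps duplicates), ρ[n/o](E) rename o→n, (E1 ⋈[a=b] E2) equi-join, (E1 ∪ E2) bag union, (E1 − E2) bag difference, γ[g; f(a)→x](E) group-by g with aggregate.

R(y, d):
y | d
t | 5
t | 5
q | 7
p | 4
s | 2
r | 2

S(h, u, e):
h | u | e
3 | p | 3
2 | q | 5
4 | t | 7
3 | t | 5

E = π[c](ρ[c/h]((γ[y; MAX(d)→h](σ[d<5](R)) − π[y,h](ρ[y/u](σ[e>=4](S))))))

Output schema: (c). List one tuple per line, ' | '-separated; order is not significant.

Stepwise |·|:
  R → 6
  σ[d<5](R) → 3
  γ[y; MAX(d)→h](σ[d<5](R)) → 3
  S → 4
  σ[e>=4](S) → 3
  ρ[y/u](σ[e>=4](S)) → 3
  π[y,h](ρ[y/u](σ[e>=4](S))) → 3
  (γ[y; MAX(d)→h](σ[d<5](R)) − π[y,h](ρ[y/u](σ[e>=4](S)))) → 3
  ρ[c/h]((γ[y; MAX(d)→h](σ[d<5](R)) − π[y,h](ρ[y/u](σ[e>=4](S))))) → 3
  π[c](ρ[c/h]((γ[y; MAX(d)→h](σ[d<5](R)) − π[y,h](ρ[y/u](σ[e>=4](S)))))) → 3

== RESULT ==
c
2
2
4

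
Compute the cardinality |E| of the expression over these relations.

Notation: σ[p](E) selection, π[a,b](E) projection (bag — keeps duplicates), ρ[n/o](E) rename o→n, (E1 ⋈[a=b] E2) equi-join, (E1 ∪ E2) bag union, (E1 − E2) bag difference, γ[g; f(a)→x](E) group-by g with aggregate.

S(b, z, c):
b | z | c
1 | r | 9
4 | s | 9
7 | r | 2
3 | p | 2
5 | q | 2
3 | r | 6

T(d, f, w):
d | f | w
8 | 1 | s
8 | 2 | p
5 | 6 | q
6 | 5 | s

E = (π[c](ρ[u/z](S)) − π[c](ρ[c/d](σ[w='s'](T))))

Subexpression sizes:
  S → 6
  ρ[u/z](S) → 6
  π[c](ρ[u/z](S)) → 6
  T → 4
  σ[w='s'](T) → 2
  ρ[c/d](σ[w='s'](T)) → 2
  π[c](ρ[c/d](σ[w='s'](T))) → 2
  (π[c](ρ[u/z](S)) − π[c](ρ[c/d](σ[w='s'](T)))) → 5

|E| = 5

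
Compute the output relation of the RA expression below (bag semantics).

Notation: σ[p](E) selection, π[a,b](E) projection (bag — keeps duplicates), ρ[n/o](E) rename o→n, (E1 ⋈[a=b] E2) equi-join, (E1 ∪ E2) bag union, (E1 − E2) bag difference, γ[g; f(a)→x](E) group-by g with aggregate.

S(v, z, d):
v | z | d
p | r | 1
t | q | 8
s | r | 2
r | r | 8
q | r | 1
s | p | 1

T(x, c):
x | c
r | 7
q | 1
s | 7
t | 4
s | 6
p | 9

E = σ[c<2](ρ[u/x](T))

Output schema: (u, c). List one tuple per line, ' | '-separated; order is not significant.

Per-node cardinality:
  T → 6
  ρ[u/x](T) → 6
  σ[c<2](ρ[u/x](T)) → 1

== RESULT ==
u | c
q | 1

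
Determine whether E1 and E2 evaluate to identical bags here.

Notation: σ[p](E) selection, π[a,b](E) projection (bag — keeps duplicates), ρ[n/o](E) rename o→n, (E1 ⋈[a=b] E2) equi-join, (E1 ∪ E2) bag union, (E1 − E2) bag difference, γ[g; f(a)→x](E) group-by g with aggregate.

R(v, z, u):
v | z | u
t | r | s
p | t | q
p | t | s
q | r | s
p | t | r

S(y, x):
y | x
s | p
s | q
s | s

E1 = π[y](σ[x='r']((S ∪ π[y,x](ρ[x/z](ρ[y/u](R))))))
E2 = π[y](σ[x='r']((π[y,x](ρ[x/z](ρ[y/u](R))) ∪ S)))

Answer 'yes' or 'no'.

E1 subexpression sizes:
  S → 3
  R → 5
  ρ[y/u](R) → 5
  ρ[x/z](ρ[y/u](R)) → 5
  π[y,x](ρ[x/z](ρ[y/u](R))) → 5
  (S ∪ π[y,x](ρ[x/z](ρ[y/u](R)))) → 8
  σ[x='r']((S ∪ π[y,x](ρ[x/z](ρ[y/u](R))))) → 2
  π[y](σ[x='r']((S ∪ π[y,x](ρ[x/z](ρ[y/u](R)))))) → 2
E2 subexpression sizes:
  R → 5
  ρ[y/u](R) → 5
  ρ[x/z](ρ[y/u](R)) → 5
  π[y,x](ρ[x/z](ρ[y/u](R))) → 5
  S → 3
  (π[y,x](ρ[x/z](ρ[y/u](R))) ∪ S) → 8
  σ[x='r']((π[y,x](ρ[x/z](ρ[y/u](R))) ∪ S)) → 2
  π[y](σ[x='r']((π[y,x](ρ[x/z](ρ[y/u](R))) ∪ S))) → 2

E1 and E2 produce the same multiset:
y
s
s

yes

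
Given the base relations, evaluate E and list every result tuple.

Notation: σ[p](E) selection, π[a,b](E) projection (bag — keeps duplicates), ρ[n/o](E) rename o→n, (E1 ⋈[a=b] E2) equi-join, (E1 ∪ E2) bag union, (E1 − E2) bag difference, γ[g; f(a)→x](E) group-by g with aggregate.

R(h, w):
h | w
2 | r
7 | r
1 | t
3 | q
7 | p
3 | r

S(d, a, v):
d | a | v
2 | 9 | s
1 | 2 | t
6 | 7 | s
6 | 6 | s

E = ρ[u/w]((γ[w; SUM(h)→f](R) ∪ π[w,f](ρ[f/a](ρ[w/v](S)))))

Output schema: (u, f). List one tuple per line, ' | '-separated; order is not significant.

Row counts bottom-up:
  R → 6
  γ[w; SUM(h)→f](R) → 4
  S → 4
  ρ[w/v](S) → 4
  ρ[f/a](ρ[w/v](S)) → 4
  π[w,f](ρ[f/a](ρ[w/v](S))) → 4
  (γ[w; SUM(h)→f](R) ∪ π[w,f](ρ[f/a](ρ[w/v](S)))) → 8
  ρ[u/w]((γ[w; SUM(h)→f](R) ∪ π[w,f](ρ[f/a](ρ[w/v](S))))) → 8

== RESULT ==
u | f
p | 7
q | 3
r | 12
s | 6
s | 7
s | 9
t | 1
t | 2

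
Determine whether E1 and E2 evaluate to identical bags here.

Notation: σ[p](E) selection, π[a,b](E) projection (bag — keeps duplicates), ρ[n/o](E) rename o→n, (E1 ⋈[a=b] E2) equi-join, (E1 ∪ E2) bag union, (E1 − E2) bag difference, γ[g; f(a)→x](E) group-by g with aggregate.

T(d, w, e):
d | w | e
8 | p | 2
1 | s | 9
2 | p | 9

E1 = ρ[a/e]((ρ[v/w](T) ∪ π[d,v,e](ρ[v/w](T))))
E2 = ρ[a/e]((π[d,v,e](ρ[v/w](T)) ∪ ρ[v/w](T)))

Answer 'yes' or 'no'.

E1 subexpression sizes:
  T → 3
  ρ[v/w](T) → 3
  T → 3
  ρ[v/w](T) → 3
  π[d,v,e](ρ[v/w](T)) → 3
  (ρ[v/w](T) ∪ π[d,v,e](ρ[v/w](T))) → 6
  ρ[a/e]((ρ[v/w](T) ∪ π[d,v,e](ρ[v/w](T)))) → 6
E2 subexpression sizes:
  T → 3
  ρ[v/w](T) → 3
  π[d,v,e](ρ[v/w](T)) → 3
  T → 3
  ρ[v/w](T) → 3
  (π[d,v,e](ρ[v/w](T)) ∪ ρ[v/w](T)) → 6
  ρ[a/e]((π[d,v,e](ρ[v/w](T)) ∪ ρ[v/w](T))) → 6

E1 and E2 produce the same multiset:
d | v | a
1 | s | 9
1 | s | 9
2 | p | 9
2 | p | 9
8 | p | 2
8 | p | 2

yes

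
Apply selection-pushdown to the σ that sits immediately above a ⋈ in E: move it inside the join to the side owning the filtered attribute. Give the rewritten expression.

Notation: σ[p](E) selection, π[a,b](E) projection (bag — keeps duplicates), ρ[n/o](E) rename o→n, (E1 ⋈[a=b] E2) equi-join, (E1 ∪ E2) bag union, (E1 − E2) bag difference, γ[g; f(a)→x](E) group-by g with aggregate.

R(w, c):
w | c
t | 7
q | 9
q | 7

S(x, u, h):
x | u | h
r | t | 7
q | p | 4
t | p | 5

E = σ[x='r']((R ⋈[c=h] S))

σ filters on x, owned by the right side.
E' = (R ⋈[c=h] σ[x='r'](S))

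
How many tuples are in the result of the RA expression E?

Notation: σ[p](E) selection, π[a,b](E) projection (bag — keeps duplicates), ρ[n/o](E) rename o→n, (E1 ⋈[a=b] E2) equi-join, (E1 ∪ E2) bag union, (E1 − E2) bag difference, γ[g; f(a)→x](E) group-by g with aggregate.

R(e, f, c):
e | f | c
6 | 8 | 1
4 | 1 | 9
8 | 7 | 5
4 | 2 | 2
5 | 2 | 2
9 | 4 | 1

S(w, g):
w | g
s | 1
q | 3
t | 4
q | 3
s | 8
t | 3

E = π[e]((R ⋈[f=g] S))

Stepwise |·|:
  R → 6
  S → 6
  (R ⋈[f=g] S) → 3
  π[e]((R ⋈[f=g] S)) → 3

|E| = 3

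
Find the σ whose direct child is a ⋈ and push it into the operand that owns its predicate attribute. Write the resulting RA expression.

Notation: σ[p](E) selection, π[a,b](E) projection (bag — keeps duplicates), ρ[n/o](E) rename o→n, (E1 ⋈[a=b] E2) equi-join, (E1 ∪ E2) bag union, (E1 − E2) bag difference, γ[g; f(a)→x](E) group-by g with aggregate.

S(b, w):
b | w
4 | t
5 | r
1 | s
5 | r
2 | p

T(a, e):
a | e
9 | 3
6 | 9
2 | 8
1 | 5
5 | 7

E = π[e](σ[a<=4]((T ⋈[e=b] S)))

σ filters on a, owned by the left side.
E' = π[e]((σ[a<=4](T) ⋈[e=b] S))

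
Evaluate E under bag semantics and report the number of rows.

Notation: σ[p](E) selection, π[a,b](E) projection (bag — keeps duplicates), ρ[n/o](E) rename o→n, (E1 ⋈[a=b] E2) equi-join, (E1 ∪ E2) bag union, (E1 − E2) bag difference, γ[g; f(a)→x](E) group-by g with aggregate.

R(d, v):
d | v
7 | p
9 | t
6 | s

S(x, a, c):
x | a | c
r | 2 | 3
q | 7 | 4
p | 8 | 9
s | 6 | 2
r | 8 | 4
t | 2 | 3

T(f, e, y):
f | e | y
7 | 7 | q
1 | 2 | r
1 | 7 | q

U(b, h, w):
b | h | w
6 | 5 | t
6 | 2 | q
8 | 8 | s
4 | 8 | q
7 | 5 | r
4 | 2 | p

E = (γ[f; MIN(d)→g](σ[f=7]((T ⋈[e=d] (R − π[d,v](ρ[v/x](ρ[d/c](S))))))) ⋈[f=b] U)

Subexpression sizes:
  T → 3
  R → 3
  S → 6
  ρ[d/c](S) → 6
  ρ[v/x](ρ[d/c](S)) → 6
  π[d,v](ρ[v/x](ρ[d/c](S))) → 6
  (R − π[d,v](ρ[v/x](ρ[d/c](S)))) → 3
  (T ⋈[e=d] (R − π[d,v](ρ[v/x](ρ[d/c](S))))) → 2
  σ[f=7]((T ⋈[e=d] (R − π[d,v](ρ[v/x](ρ[d/c](S)))))) → 1
  γ[f; MIN(d)→g](σ[f=7]((T ⋈[e=d] (R − π[d,v](ρ[v/x](ρ[d/c](S))))))) → 1
  U → 6
  (γ[f; MIN(d)→g](σ[f=7]((T ⋈[e=d] (R − π[d,v](ρ[v/x](ρ[d/c](S))))))) ⋈[f=b] U) → 1

|E| = 1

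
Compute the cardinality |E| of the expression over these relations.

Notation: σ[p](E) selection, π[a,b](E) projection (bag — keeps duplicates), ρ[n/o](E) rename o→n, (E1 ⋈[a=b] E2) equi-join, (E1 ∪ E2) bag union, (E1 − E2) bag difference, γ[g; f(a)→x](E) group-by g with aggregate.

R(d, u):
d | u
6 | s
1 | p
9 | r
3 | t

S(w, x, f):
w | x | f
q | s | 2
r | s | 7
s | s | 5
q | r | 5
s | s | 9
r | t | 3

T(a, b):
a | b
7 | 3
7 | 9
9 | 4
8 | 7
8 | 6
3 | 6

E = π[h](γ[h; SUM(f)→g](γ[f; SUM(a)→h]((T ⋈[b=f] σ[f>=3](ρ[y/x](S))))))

Per-node cardinality:
  T → 6
  S → 6
  ρ[y/x](S) → 6
  σ[f>=3](ρ[y/x](S)) → 5
  (T ⋈[b=f] σ[f>=3](ρ[y/x](S))) → 3
  γ[f; SUM(a)→h]((T ⋈[b=f] σ[f>=3](ρ[y/x](S)))) → 3
  γ[h; SUM(f)→g](γ[f; SUM(a)→h]((T ⋈[b=f] σ[f>=3](ρ[y/x](S))))) → 2
  π[h](γ[h; SUM(f)→g](γ[f; SUM(a)→h]((T ⋈[b=f] σ[f>=3](ρ[y/x](S)))))) → 2

|E| = 2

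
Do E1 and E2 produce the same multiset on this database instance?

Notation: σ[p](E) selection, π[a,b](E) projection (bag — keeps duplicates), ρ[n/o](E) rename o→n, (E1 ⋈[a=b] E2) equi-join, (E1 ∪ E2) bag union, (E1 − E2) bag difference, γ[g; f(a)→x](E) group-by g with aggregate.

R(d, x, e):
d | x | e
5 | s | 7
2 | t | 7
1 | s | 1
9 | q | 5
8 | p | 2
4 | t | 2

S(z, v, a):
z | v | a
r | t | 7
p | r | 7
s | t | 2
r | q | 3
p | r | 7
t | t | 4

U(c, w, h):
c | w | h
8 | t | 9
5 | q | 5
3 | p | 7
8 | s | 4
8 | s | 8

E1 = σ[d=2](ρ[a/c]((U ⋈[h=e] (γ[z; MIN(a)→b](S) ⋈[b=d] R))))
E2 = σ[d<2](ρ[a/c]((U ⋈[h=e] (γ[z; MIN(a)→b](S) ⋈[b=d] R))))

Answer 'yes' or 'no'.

E1 row counts bottom-up:
  U → 5
  S → 6
  γ[z; MIN(a)→b](S) → 4
  R → 6
  (γ[z; MIN(a)→b](S) ⋈[b=d] R) → 2
  (U ⋈[h=e] (γ[z; MIN(a)→b](S) ⋈[b=d] R)) → 1
  ρ[a/c]((U ⋈[h=e] (γ[z; MIN(a)→b](S) ⋈[b=d] R))) → 1
  σ[d=2](ρ[a/c]((U ⋈[h=e] (γ[z; MIN(a)→b](S) ⋈[b=d] R)))) → 1
E2 row counts bottom-up:
  U → 5
  S → 6
  γ[z; MIN(a)→b](S) → 4
  R → 6
  (γ[z; MIN(a)→b](S) ⋈[b=d] R) → 2
  (U ⋈[h=e] (γ[z; MIN(a)→b](S) ⋈[b=d] R)) → 1
  ρ[a/c]((U ⋈[h=e] (γ[z; MIN(a)→b](S) ⋈[b=d] R))) → 1
  σ[d<2](ρ[a/c]((U ⋈[h=e] (γ[z; MIN(a)→b](S) ⋈[b=d] R)))) → 0

E1 result:
a | w | h | z | b | d | x | e
3 | p | 7 | s | 2 | 2 | t | 7
E2 result:
a | w | h | z | b | d | x | e
(0 rows)
Witness: (3, 'p', 7, 's', 2, 2, 't', 7) appears 1× in E1 but 0× in E2.

no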